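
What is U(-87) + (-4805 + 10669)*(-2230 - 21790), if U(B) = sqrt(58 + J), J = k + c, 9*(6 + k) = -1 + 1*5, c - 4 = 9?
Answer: -140853280 + sqrt(589)/3 ≈ -1.4085e+8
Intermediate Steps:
c = 13 (c = 4 + 9 = 13)
k = -50/9 (k = -6 + (-1 + 1*5)/9 = -6 + (-1 + 5)/9 = -6 + (1/9)*4 = -6 + 4/9 = -50/9 ≈ -5.5556)
J = 67/9 (J = -50/9 + 13 = 67/9 ≈ 7.4444)
U(B) = sqrt(589)/3 (U(B) = sqrt(58 + 67/9) = sqrt(589/9) = sqrt(589)/3)
U(-87) + (-4805 + 10669)*(-2230 - 21790) = sqrt(589)/3 + (-4805 + 10669)*(-2230 - 21790) = sqrt(589)/3 + 5864*(-24020) = sqrt(589)/3 - 140853280 = -140853280 + sqrt(589)/3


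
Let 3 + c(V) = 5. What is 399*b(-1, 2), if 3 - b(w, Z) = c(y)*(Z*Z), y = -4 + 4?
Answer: -1995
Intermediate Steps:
y = 0
c(V) = 2 (c(V) = -3 + 5 = 2)
b(w, Z) = 3 - 2*Z**2 (b(w, Z) = 3 - 2*Z*Z = 3 - 2*Z**2)
399*b(-1, 2) = 399*(3 - 2*2**2) = 399*(3 - 2*4) = 399*(3 - 8) = 399*(-5) = -1995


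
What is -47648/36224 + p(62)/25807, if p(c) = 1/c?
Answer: -1191224747/905619244 ≈ -1.3154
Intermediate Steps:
-47648/36224 + p(62)/25807 = -47648/36224 + 1/(62*25807) = -47648*1/36224 + (1/62)*(1/25807) = -1489/1132 + 1/1600034 = -1191224747/905619244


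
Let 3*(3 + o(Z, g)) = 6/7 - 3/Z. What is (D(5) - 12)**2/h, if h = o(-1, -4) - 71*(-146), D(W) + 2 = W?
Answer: 567/72550 ≈ 0.0078153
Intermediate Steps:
o(Z, g) = -19/7 - 1/Z (o(Z, g) = -3 + (6/7 - 3/Z)/3 = -3 + (2/7 - 1/Z) = -19/7 - 1/Z)
D(W) = -2 + W
h = 72550/7 (h = (-19/7 - 1/(-1)) - 71*(-146) = (-19/7 - 1*(-1)) + 10366 = (-19/7 + 1) + 10366 = -12/7 + 10366 = 72550/7 ≈ 10364.)
(D(5) - 12)**2/h = ((-2 + 5) - 12)**2/(72550/7) = (3 - 12)**2*(7/72550) = (-9)**2*(7/72550) = 81*(7/72550) = 567/72550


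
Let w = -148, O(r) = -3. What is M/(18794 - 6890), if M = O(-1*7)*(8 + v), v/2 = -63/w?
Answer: -655/293632 ≈ -0.0022307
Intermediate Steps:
v = 63/74 (v = 2*(-63/(-148)) = 2*(-63*(-1/148)) = 2*(63/148) = 63/74 ≈ 0.85135)
M = -1965/74 (M = -3*(8 + 63/74) = -3*655/74 = -1965/74 ≈ -26.554)
M/(18794 - 6890) = -1965/(74*(18794 - 6890)) = -1965/74/11904 = -1965/74*1/11904 = -655/293632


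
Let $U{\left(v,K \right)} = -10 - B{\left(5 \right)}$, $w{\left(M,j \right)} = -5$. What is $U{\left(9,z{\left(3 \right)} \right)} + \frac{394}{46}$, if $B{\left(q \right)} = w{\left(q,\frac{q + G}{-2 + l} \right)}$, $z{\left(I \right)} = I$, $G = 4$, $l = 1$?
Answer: $\frac{82}{23} \approx 3.5652$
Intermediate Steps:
$B{\left(q \right)} = -5$
$U{\left(v,K \right)} = -5$ ($U{\left(v,K \right)} = -10 - -5 = -10 + 5 = -5$)
$U{\left(9,z{\left(3 \right)} \right)} + \frac{394}{46} = -5 + \frac{394}{46} = -5 + 394 \cdot \frac{1}{46} = -5 + \frac{197}{23} = \frac{82}{23}$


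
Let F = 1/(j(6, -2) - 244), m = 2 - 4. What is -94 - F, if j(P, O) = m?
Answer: -23123/246 ≈ -93.996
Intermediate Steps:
m = -2
j(P, O) = -2
F = -1/246 (F = 1/(-2 - 244) = 1/(-246) = -1/246 ≈ -0.0040650)
-94 - F = -94 - 1*(-1/246) = -94 + 1/246 = -23123/246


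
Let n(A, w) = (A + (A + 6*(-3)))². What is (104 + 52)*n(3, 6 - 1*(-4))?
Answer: 22464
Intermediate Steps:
n(A, w) = (-18 + 2*A)² (n(A, w) = (A + (A - 18))² = (A + (-18 + A))² = (-18 + 2*A)²)
(104 + 52)*n(3, 6 - 1*(-4)) = (104 + 52)*(4*(-9 + 3)²) = 156*(4*(-6)²) = 156*(4*36) = 156*144 = 22464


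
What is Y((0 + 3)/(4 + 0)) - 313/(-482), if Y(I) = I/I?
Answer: 795/482 ≈ 1.6494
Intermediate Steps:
Y(I) = 1
Y((0 + 3)/(4 + 0)) - 313/(-482) = 1 - 313/(-482) = 1 - 313*(-1/482) = 1 + 313/482 = 795/482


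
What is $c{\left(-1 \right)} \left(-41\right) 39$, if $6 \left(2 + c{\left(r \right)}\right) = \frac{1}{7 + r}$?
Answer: $\frac{37843}{12} \approx 3153.6$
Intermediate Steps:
$c{\left(r \right)} = -2 + \frac{1}{6 \left(7 + r\right)}$
$c{\left(-1 \right)} \left(-41\right) 39 = \frac{-83 - -12}{6 \left(7 - 1\right)} \left(-41\right) 39 = \frac{-83 + 12}{6 \cdot 6} \left(-41\right) 39 = \frac{1}{6} \cdot \frac{1}{6} \left(-71\right) \left(-41\right) 39 = \left(- \frac{71}{36}\right) \left(-41\right) 39 = \frac{2911}{36} \cdot 39 = \frac{37843}{12}$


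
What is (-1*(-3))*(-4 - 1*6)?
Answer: -30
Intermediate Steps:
(-1*(-3))*(-4 - 1*6) = 3*(-4 - 6) = 3*(-10) = -30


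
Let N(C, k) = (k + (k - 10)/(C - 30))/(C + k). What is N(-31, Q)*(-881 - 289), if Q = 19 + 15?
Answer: -799500/61 ≈ -13107.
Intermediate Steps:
Q = 34
N(C, k) = (k + (-10 + k)/(-30 + C))/(C + k)
N(-31, Q)*(-881 - 289) = ((-10 - 29*34 - 31*34)/((-31)² - 30*(-31) - 30*34 - 31*34))*(-881 - 289) = ((-10 - 986 - 1054)/(961 + 930 - 1020 - 1054))*(-1170) = (-2050/(-183))*(-1170) = -1/183*(-2050)*(-1170) = (2050/183)*(-1170) = -799500/61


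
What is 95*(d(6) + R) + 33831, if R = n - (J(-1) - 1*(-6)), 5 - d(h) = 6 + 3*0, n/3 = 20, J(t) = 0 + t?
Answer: 38961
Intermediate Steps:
J(t) = t
n = 60 (n = 3*20 = 60)
d(h) = -1 (d(h) = 5 - (6 + 3*0) = 5 - (6 + 0) = 5 - 1*6 = 5 - 6 = -1)
R = 55 (R = 60 - (-1 - 1*(-6)) = 60 - (-1 + 6) = 60 - 1*5 = 60 - 5 = 55)
95*(d(6) + R) + 33831 = 95*(-1 + 55) + 33831 = 95*54 + 33831 = 5130 + 33831 = 38961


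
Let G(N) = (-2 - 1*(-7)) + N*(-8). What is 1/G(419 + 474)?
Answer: -1/7139 ≈ -0.00014008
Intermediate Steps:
G(N) = 5 - 8*N (G(N) = (-2 + 7) - 8*N = 5 - 8*N)
1/G(419 + 474) = 1/(5 - 8*(419 + 474)) = 1/(5 - 8*893) = 1/(5 - 7144) = 1/(-7139) = -1/7139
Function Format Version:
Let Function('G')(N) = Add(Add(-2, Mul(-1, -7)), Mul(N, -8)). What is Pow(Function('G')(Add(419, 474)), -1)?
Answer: Rational(-1, 7139) ≈ -0.00014008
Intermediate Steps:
Function('G')(N) = Add(5, Mul(-8, N)) (Function('G')(N) = Add(Add(-2, 7), Mul(-8, N)) = Add(5, Mul(-8, N)))
Pow(Function('G')(Add(419, 474)), -1) = Pow(Add(5, Mul(-8, Add(419, 474))), -1) = Pow(Add(5, Mul(-8, 893)), -1) = Pow(Add(5, -7144), -1) = Pow(-7139, -1) = Rational(-1, 7139)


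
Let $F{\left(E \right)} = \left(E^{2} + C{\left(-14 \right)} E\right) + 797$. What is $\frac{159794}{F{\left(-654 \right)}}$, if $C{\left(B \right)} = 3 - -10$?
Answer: $\frac{159794}{420011} \approx 0.38045$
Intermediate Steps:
$C{\left(B \right)} = 13$ ($C{\left(B \right)} = 3 + 10 = 13$)
$F{\left(E \right)} = 797 + E^{2} + 13 E$ ($F{\left(E \right)} = \left(E^{2} + 13 E\right) + 797 = 797 + E^{2} + 13 E$)
$\frac{159794}{F{\left(-654 \right)}} = \frac{159794}{797 + \left(-654\right)^{2} + 13 \left(-654\right)} = \frac{159794}{797 + 427716 - 8502} = \frac{159794}{420011}$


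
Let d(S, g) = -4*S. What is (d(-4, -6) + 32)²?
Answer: 2304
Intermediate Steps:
(d(-4, -6) + 32)² = (-4*(-4) + 32)² = (16 + 32)² = 48² = 2304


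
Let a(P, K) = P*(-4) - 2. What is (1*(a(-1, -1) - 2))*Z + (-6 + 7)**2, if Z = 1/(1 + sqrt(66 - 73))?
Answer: 1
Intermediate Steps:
a(P, K) = -2 - 4*P (a(P, K) = -4*P - 2 = -2 - 4*P)
Z = 1/(1 + I*sqrt(7)) (Z = 1/(1 + sqrt(-7)) = 1/(1 + I*sqrt(7)) ≈ 0.125 - 0.33072*I)
(1*(a(-1, -1) - 2))*Z + (-6 + 7)**2 = (1*((-2 - 4*(-1)) - 2))*(1/8 - I*sqrt(7)/8) + (-6 + 7)**2 = (1*((-2 + 4) - 2))*(1/8 - I*sqrt(7)/8) + 1**2 = (1*(2 - 2))*(1/8 - I*sqrt(7)/8) + 1 = (1*0)*(1/8 - I*sqrt(7)/8) + 1 = 0*(1/8 - I*sqrt(7)/8) + 1 = 0 + 1 = 1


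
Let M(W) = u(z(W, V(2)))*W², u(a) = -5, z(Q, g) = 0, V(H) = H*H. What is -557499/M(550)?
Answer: 557499/1512500 ≈ 0.36859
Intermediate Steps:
V(H) = H²
M(W) = -5*W²
-557499/M(550) = -557499/((-5*550²)) = -557499/((-5*302500)) = -557499/(-1512500) = -557499*(-1/1512500) = 557499/1512500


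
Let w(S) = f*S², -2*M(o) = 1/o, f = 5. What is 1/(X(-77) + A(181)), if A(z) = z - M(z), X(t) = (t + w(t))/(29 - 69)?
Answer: -1810/1010337 ≈ -0.0017915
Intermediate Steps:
M(o) = -1/(2*o)
w(S) = 5*S²
X(t) = -t²/8 - t/40 (X(t) = (t + 5*t²)/(29 - 69) = (t + 5*t²)/(-40) = (t + 5*t²)*(-1/40) = -t²/8 - t/40)
A(z) = z + 1/(2*z) (A(z) = z - (-1)/(2*z) = z + 1/(2*z))
1/(X(-77) + A(181)) = 1/((1/40)*(-77)*(-1 - 5*(-77)) + (181 + (½)/181)) = 1/((1/40)*(-77)*(-1 + 385) + (181 + (½)*(1/181))) = 1/((1/40)*(-77)*384 + (181 + 1/362)) = 1/(-3696/5 + 65523/362) = 1/(-1010337/1810) = -1810/1010337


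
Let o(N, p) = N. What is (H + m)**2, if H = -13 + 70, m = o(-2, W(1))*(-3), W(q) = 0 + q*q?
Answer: 3969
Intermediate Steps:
W(q) = q**2 (W(q) = 0 + q**2 = q**2)
m = 6 (m = -2*(-3) = 6)
H = 57
(H + m)**2 = (57 + 6)**2 = 63**2 = 3969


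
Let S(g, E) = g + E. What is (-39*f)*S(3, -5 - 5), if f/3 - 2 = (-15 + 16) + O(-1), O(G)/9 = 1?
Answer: 9828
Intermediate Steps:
O(G) = 9 (O(G) = 9*1 = 9)
S(g, E) = E + g
f = 36 (f = 6 + 3*((-15 + 16) + 9) = 6 + 3*(1 + 9) = 6 + 3*10 = 6 + 30 = 36)
(-39*f)*S(3, -5 - 5) = (-39*36)*((-5 - 5) + 3) = -1404*(-10 + 3) = -1404*(-7) = 9828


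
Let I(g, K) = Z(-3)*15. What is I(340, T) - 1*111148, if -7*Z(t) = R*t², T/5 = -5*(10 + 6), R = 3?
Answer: -778441/7 ≈ -1.1121e+5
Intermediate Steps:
T = -400 (T = 5*(-5*(10 + 6)) = 5*(-5*16) = 5*(-80) = -400)
Z(t) = -3*t²/7
I(g, K) = -405/7 (I(g, K) = -3/7*(-3)²*15 = -3/7*9*15 = -27/7*15 = -405/7)
I(340, T) - 1*111148 = -405/7 - 1*111148 = -405/7 - 111148 = -778441/7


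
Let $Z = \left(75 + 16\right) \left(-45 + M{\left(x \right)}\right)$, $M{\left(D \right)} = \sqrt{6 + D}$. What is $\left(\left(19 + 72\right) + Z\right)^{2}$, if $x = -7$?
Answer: $16023735 - 728728 i \approx 1.6024 \cdot 10^{7} - 7.2873 \cdot 10^{5} i$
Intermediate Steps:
$Z = -4095 + 91 i$ ($Z = \left(75 + 16\right) \left(-45 + \sqrt{6 - 7}\right) = 91 \left(-45 + \sqrt{-1}\right) = 91 \left(-45 + i\right) = -4095 + 91 i \approx -4095.0 + 91.0 i$)
$\left(\left(19 + 72\right) + Z\right)^{2} = \left(\left(19 + 72\right) - \left(4095 - 91 i\right)\right)^{2} = \left(91 - \left(4095 - 91 i\right)\right)^{2} = \left(-4004 + 91 i\right)^{2}$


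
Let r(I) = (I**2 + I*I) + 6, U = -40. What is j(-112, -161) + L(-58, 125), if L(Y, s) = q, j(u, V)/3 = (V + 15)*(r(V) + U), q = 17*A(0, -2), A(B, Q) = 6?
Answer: -22691802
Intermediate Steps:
r(I) = 6 + 2*I**2 (r(I) = (I**2 + I**2) + 6 = 2*I**2 + 6 = 6 + 2*I**2)
q = 102 (q = 17*6 = 102)
j(u, V) = 3*(-34 + 2*V**2)*(15 + V) (j(u, V) = 3*((V + 15)*((6 + 2*V**2) - 40)) = 3*((15 + V)*(-34 + 2*V**2)) = 3*((-34 + 2*V**2)*(15 + V)) = 3*(-34 + 2*V**2)*(15 + V))
L(Y, s) = 102
j(-112, -161) + L(-58, 125) = (-1530 - 102*(-161) + 6*(-161)**3 + 90*(-161)**2) + 102 = (-1530 + 16422 + 6*(-4173281) + 90*25921) + 102 = (-1530 + 16422 - 25039686 + 2332890) + 102 = -22691904 + 102 = -22691802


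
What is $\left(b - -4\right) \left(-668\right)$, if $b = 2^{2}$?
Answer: $-5344$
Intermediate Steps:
$b = 4$
$\left(b - -4\right) \left(-668\right) = \left(4 - -4\right) \left(-668\right) = \left(4 + 4\right) \left(-668\right) = 8 \left(-668\right) = -5344$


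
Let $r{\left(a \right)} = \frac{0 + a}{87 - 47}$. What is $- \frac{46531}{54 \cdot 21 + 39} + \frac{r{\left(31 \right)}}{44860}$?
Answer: $- \frac{83495190037}{2104831200} \approx -39.668$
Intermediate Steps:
$r{\left(a \right)} = \frac{a}{40}$
$- \frac{46531}{54 \cdot 21 + 39} + \frac{r{\left(31 \right)}}{44860} = - \frac{46531}{54 \cdot 21 + 39} + \frac{\frac{1}{40} \cdot 31}{44860} = - \frac{46531}{1134 + 39} + \frac{31}{40} \cdot \frac{1}{44860} = - \frac{46531}{1173} + \frac{31}{1794400} = - \frac{83495190037}{2104831200}$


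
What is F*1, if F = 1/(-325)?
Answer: -1/325 ≈ -0.0030769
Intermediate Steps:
F = -1/325 ≈ -0.0030769
F*1 = -1/325*1 = -1/325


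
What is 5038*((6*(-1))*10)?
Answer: -302280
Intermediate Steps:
5038*((6*(-1))*10) = 5038*(-6*10) = 5038*(-60) = -302280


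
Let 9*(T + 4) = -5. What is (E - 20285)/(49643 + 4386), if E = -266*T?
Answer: -171659/486261 ≈ -0.35302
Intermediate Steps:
T = -41/9 (T = -4 + (1/9)*(-5) = -4 - 5/9 = -41/9 ≈ -4.5556)
E = 10906/9 (E = -266*(-41/9) = 10906/9 ≈ 1211.8)
(E - 20285)/(49643 + 4386) = (10906/9 - 20285)/(49643 + 4386) = -171659/9/54029 = -171659/9*1/54029 = -171659/486261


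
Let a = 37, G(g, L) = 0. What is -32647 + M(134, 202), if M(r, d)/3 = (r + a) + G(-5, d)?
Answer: -32134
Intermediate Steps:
M(r, d) = 111 + 3*r (M(r, d) = 3*((r + 37) + 0) = 3*((37 + r) + 0) = 3*(37 + r) = 111 + 3*r)
-32647 + M(134, 202) = -32647 + (111 + 3*134) = -32647 + (111 + 402) = -32647 + 513 = -32134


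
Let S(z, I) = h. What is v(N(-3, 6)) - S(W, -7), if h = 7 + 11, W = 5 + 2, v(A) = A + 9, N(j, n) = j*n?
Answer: -27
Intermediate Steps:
v(A) = 9 + A
W = 7
h = 18
S(z, I) = 18
v(N(-3, 6)) - S(W, -7) = (9 - 3*6) - 1*18 = (9 - 18) - 18 = -9 - 18 = -27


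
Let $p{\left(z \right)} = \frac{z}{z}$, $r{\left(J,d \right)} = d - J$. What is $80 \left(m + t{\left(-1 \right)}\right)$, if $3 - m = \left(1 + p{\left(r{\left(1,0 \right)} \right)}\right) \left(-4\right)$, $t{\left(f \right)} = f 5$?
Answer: $480$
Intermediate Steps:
$t{\left(f \right)} = 5 f$
$p{\left(z \right)} = 1$
$m = 11$ ($m = 3 - \left(1 + 1\right) \left(-4\right) = 3 - 2 \left(-4\right) = 3 - -8 = 3 + 8 = 11$)
$80 \left(m + t{\left(-1 \right)}\right) = 80 \left(11 + 5 \left(-1\right)\right) = 80 \left(11 - 5\right) = 80 \cdot 6 = 480$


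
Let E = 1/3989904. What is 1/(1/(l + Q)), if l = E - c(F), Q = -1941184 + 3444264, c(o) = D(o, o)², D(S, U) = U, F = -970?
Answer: 2243044230721/3989904 ≈ 5.6218e+5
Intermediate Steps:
c(o) = o²
E = 1/3989904 ≈ 2.5063e-7
Q = 1503080
l = -3754100673599/3989904 (l = 1/3989904 - 1*(-970)² = 1/3989904 - 1*940900 = 1/3989904 - 940900 = -3754100673599/3989904 ≈ -9.4090e+5)
1/(1/(l + Q)) = 1/(1/(-3754100673599/3989904 + 1503080)) = 1/(1/(2243044230721/3989904)) = 1/(3989904/2243044230721) = 2243044230721/3989904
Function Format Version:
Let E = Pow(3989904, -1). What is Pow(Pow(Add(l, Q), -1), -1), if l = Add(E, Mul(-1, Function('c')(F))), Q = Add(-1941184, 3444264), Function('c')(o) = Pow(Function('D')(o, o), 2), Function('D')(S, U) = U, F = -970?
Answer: Rational(2243044230721, 3989904) ≈ 5.6218e+5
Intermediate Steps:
Function('c')(o) = Pow(o, 2)
E = Rational(1, 3989904) ≈ 2.5063e-7
Q = 1503080
l = Rational(-3754100673599, 3989904) (l = Add(Rational(1, 3989904), Mul(-1, Pow(-970, 2))) = Add(Rational(1, 3989904), Mul(-1, 940900)) = Add(Rational(1, 3989904), -940900) = Rational(-3754100673599, 3989904) ≈ -9.4090e+5)
Pow(Pow(Add(l, Q), -1), -1) = Pow(Pow(Add(Rational(-3754100673599, 3989904), 1503080), -1), -1) = Pow(Pow(Rational(2243044230721, 3989904), -1), -1) = Pow(Rational(3989904, 2243044230721), -1) = Rational(2243044230721, 3989904)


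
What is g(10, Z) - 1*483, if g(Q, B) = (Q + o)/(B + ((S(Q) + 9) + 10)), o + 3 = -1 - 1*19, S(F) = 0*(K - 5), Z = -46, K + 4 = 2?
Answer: -13028/27 ≈ -482.52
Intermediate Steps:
K = -2 (K = -4 + 2 = -2)
S(F) = 0 (S(F) = 0*(-2 - 5) = 0*(-7) = 0)
o = -23 (o = -3 + (-1 - 1*19) = -3 + (-1 - 19) = -3 - 20 = -23)
g(Q, B) = (-23 + Q)/(19 + B) (g(Q, B) = (Q - 23)/(B + ((0 + 9) + 10)) = (-23 + Q)/(B + (9 + 10)) = (-23 + Q)/(B + 19) = (-23 + Q)/(19 + B))
g(10, Z) - 1*483 = (-23 + 10)/(19 - 46) - 1*483 = -13/(-27) - 483 = -1/27*(-13) - 483 = 13/27 - 483 = -13028/27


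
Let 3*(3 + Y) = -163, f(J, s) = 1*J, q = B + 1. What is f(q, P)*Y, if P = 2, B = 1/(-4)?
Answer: -43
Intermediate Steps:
B = -¼ ≈ -0.25000
q = ¾ (q = -¼ + 1 = ¾ ≈ 0.75000)
f(J, s) = J
Y = -172/3 (Y = -3 + (⅓)*(-163) = -3 - 163/3 = -172/3 ≈ -57.333)
f(q, P)*Y = (¾)*(-172/3) = -43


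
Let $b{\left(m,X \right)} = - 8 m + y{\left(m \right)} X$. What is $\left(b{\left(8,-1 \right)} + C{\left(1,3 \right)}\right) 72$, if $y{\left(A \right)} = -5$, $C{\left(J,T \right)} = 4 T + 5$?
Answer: $-3024$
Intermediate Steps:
$C{\left(J,T \right)} = 5 + 4 T$
$b{\left(m,X \right)} = - 8 m - 5 X$
$\left(b{\left(8,-1 \right)} + C{\left(1,3 \right)}\right) 72 = \left(\left(\left(-8\right) 8 - -5\right) + \left(5 + 4 \cdot 3\right)\right) 72 = \left(\left(-64 + 5\right) + \left(5 + 12\right)\right) 72 = \left(-59 + 17\right) 72 = \left(-42\right) 72 = -3024$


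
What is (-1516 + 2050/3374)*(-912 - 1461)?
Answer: 866642313/241 ≈ 3.5960e+6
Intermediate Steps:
(-1516 + 2050/3374)*(-912 - 1461) = (-1516 + 2050*(1/3374))*(-2373) = (-1516 + 1025/1687)*(-2373) = -2556467/1687*(-2373) = 866642313/241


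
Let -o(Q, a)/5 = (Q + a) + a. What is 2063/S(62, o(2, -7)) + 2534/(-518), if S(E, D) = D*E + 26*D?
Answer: -879349/195360 ≈ -4.5012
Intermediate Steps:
o(Q, a) = -10*a - 5*Q (o(Q, a) = -5*((Q + a) + a) = -5*(Q + 2*a) = -10*a - 5*Q)
S(E, D) = 26*D + D*E
2063/S(62, o(2, -7)) + 2534/(-518) = 2063/(((-10*(-7) - 5*2)*(26 + 62))) + 2534/(-518) = 2063/(((70 - 10)*88)) + 2534*(-1/518) = 2063/((60*88)) - 181/37 = 2063/5280 - 181/37 = -879349/195360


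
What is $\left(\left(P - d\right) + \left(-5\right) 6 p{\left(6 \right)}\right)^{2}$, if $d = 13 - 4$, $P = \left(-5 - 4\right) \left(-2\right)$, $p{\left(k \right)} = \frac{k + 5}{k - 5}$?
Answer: $103041$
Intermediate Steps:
$p{\left(k \right)} = \frac{5 + k}{-5 + k}$
$P = 18$ ($P = \left(-9\right) \left(-2\right) = 18$)
$d = 9$
$\left(\left(P - d\right) + \left(-5\right) 6 p{\left(6 \right)}\right)^{2} = \left(\left(18 - 9\right) + \left(-5\right) 6 \frac{5 + 6}{-5 + 6}\right)^{2} = \left(\left(18 - 9\right) - 30 \cdot 1^{-1} \cdot 11\right)^{2} = \left(9 - 30 \cdot 1 \cdot 11\right)^{2} = \left(9 - 330\right)^{2} = \left(-321\right)^{2} = 103041$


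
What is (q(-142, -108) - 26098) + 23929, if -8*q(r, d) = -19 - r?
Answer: -17475/8 ≈ -2184.4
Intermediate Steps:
q(r, d) = 19/8 + r/8 (q(r, d) = -(-19 - r)/8 = 19/8 + r/8)
(q(-142, -108) - 26098) + 23929 = ((19/8 + (⅛)*(-142)) - 26098) + 23929 = ((19/8 - 71/4) - 26098) + 23929 = (-123/8 - 26098) + 23929 = -208907/8 + 23929 = -17475/8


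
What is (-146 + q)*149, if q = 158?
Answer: 1788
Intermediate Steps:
(-146 + q)*149 = (-146 + 158)*149 = 12*149 = 1788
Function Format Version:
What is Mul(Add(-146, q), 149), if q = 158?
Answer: 1788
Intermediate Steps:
Mul(Add(-146, q), 149) = Mul(Add(-146, 158), 149) = Mul(12, 149) = 1788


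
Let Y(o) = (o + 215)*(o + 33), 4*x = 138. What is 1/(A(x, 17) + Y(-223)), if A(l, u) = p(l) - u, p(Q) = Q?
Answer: 2/3075 ≈ 0.00065041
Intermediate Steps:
x = 69/2 (x = (¼)*138 = 69/2 ≈ 34.500)
A(l, u) = l - u
Y(o) = (33 + o)*(215 + o) (Y(o) = (215 + o)*(33 + o) = (33 + o)*(215 + o))
1/(A(x, 17) + Y(-223)) = 1/((69/2 - 1*17) + (7095 + (-223)² + 248*(-223))) = 1/((69/2 - 17) + (7095 + 49729 - 55304)) = 1/(35/2 + 1520) = 1/(3075/2) = 2/3075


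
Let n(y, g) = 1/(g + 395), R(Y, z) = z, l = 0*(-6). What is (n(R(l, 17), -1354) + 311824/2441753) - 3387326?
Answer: -7931901575558939/2341641127 ≈ -3.3873e+6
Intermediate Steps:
l = 0
n(y, g) = 1/(395 + g)
(n(R(l, 17), -1354) + 311824/2441753) - 3387326 = (1/(395 - 1354) + 311824/2441753) - 3387326 = (1/(-959) + 311824*(1/2441753)) - 3387326 = (-1/959 + 311824/2441753) - 3387326 = 296597463/2341641127 - 3387326 = -7931901575558939/2341641127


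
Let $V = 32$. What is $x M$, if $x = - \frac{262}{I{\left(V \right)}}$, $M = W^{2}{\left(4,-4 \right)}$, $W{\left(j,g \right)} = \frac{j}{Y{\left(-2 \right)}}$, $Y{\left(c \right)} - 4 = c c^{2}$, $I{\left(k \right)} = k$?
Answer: $- \frac{131}{16} \approx -8.1875$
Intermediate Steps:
$Y{\left(c \right)} = 4 + c^{3}$ ($Y{\left(c \right)} = 4 + c c^{2} = 4 + c^{3}$)
$W{\left(j,g \right)} = - \frac{j}{4}$ ($W{\left(j,g \right)} = \frac{j}{4 + \left(-2\right)^{3}} = \frac{j}{4 - 8} = \frac{j}{-4} = j \left(- \frac{1}{4}\right) = - \frac{j}{4}$)
$M = 1$ ($M = \left(\left(- \frac{1}{4}\right) 4\right)^{2} = \left(-1\right)^{2} = 1$)
$x = - \frac{131}{16}$ ($x = - \frac{262}{32} = \left(-262\right) \frac{1}{32} = - \frac{131}{16} \approx -8.1875$)
$x M = \left(- \frac{131}{16}\right) 1 = - \frac{131}{16}$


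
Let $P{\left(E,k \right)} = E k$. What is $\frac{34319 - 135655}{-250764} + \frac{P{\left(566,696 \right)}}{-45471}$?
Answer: $- \frac{7848093154}{950207487} \approx -8.2593$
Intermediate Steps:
$\frac{34319 - 135655}{-250764} + \frac{P{\left(566,696 \right)}}{-45471} = \frac{34319 - 135655}{-250764} + \frac{566 \cdot 696}{-45471} = \left(-101336\right) \left(- \frac{1}{250764}\right) + 393936 \left(- \frac{1}{45471}\right) = \frac{25334}{62691} - \frac{131312}{15157} = - \frac{7848093154}{950207487}$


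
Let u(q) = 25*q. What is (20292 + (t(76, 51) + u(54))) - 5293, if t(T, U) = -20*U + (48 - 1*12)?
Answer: 15365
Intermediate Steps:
t(T, U) = 36 - 20*U (t(T, U) = -20*U + (48 - 12) = -20*U + 36 = 36 - 20*U)
(20292 + (t(76, 51) + u(54))) - 5293 = (20292 + ((36 - 20*51) + 25*54)) - 5293 = (20292 + ((36 - 1020) + 1350)) - 5293 = (20292 + (-984 + 1350)) - 5293 = (20292 + 366) - 5293 = 20658 - 5293 = 15365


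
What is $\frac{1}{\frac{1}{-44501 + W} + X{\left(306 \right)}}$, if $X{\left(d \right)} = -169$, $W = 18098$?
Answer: $- \frac{26403}{4462108} \approx -0.0059172$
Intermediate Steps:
$\frac{1}{\frac{1}{-44501 + W} + X{\left(306 \right)}} = \frac{1}{\frac{1}{-44501 + 18098} - 169} = \frac{1}{\frac{1}{-26403} - 169} = \frac{1}{- \frac{1}{26403} - 169} = \frac{1}{- \frac{4462108}{26403}} = - \frac{26403}{4462108}$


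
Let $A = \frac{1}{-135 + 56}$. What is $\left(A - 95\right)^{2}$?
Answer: $\frac{56340036}{6241} \approx 9027.4$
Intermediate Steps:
$A = - \frac{1}{79}$ ($A = \frac{1}{-79} = - \frac{1}{79} \approx -0.012658$)
$\left(A - 95\right)^{2} = \left(- \frac{1}{79} - 95\right)^{2} = \left(- \frac{7506}{79}\right)^{2} = \frac{56340036}{6241}$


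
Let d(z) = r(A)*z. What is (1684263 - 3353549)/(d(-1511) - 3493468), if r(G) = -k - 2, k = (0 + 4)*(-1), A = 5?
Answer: 834643/1748245 ≈ 0.47742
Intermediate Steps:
k = -4 (k = 4*(-1) = -4)
r(G) = 2 (r(G) = -1*(-4) - 2 = 4 - 2 = 2)
d(z) = 2*z
(1684263 - 3353549)/(d(-1511) - 3493468) = (1684263 - 3353549)/(2*(-1511) - 3493468) = -1669286/(-3022 - 3493468) = -1669286/(-3496490) = -1669286*(-1/3496490) = 834643/1748245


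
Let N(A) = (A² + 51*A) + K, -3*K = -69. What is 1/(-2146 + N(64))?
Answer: 1/5237 ≈ 0.00019095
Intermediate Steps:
K = 23 (K = -⅓*(-69) = 23)
N(A) = 23 + A² + 51*A (N(A) = (A² + 51*A) + 23 = 23 + A² + 51*A)
1/(-2146 + N(64)) = 1/(-2146 + (23 + 64² + 51*64)) = 1/(-2146 + (23 + 4096 + 3264)) = 1/(-2146 + 7383) = 1/5237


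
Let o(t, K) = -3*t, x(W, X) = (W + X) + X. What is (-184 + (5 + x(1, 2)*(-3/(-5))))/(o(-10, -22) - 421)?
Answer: 176/391 ≈ 0.45013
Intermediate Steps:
x(W, X) = W + 2*X
(-184 + (5 + x(1, 2)*(-3/(-5))))/(o(-10, -22) - 421) = (-184 + (5 + (1 + 2*2)*(-3/(-5))))/(-3*(-10) - 421) = (-184 + (5 + (1 + 4)*(-3*(-⅕))))/(30 - 421) = (-184 + (5 + 5*(⅗)))/(-391) = (-184 + (5 + 3))*(-1/391) = (-184 + 8)*(-1/391) = -176*(-1/391) = 176/391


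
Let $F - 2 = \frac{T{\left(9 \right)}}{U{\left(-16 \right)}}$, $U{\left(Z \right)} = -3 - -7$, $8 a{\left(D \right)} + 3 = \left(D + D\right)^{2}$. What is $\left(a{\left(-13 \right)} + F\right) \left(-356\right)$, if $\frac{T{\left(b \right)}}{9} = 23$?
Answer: $- \frac{98167}{2} \approx -49084.0$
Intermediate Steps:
$T{\left(b \right)} = 207$ ($T{\left(b \right)} = 9 \cdot 23 = 207$)
$a{\left(D \right)} = - \frac{3}{8} + \frac{D^{2}}{2}$ ($a{\left(D \right)} = - \frac{3}{8} + \frac{\left(D + D\right)^{2}}{8} = - \frac{3}{8} + \frac{\left(2 D\right)^{2}}{8} = - \frac{3}{8} + \frac{4 D^{2}}{8} = - \frac{3}{8} + \frac{D^{2}}{2}$)
$U{\left(Z \right)} = 4$ ($U{\left(Z \right)} = -3 + 7 = 4$)
$F = \frac{215}{4}$ ($F = 2 + \frac{207}{4} = \frac{215}{4} \approx 53.75$)
$\left(a{\left(-13 \right)} + F\right) \left(-356\right) = \left(\left(- \frac{3}{8} + \frac{\left(-13\right)^{2}}{2}\right) + \frac{215}{4}\right) \left(-356\right) = \left(\left(- \frac{3}{8} + \frac{1}{2} \cdot 169\right) + \frac{215}{4}\right) \left(-356\right) = \left(\left(- \frac{3}{8} + \frac{169}{2}\right) + \frac{215}{4}\right) \left(-356\right) = \left(\frac{673}{8} + \frac{215}{4}\right) \left(-356\right) = \frac{1103}{8} \left(-356\right) = - \frac{98167}{2}$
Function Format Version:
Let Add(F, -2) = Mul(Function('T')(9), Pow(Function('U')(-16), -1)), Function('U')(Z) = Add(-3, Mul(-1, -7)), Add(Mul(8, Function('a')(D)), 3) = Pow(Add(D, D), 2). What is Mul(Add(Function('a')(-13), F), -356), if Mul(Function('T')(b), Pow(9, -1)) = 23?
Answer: Rational(-98167, 2) ≈ -49084.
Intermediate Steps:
Function('T')(b) = 207 (Function('T')(b) = Mul(9, 23) = 207)
Function('a')(D) = Add(Rational(-3, 8), Mul(Rational(1, 2), Pow(D, 2))) (Function('a')(D) = Add(Rational(-3, 8), Mul(Rational(1, 8), Pow(Add(D, D), 2))) = Add(Rational(-3, 8), Mul(Rational(1, 8), Pow(Mul(2, D), 2))) = Add(Rational(-3, 8), Mul(Rational(1, 8), Mul(4, Pow(D, 2)))) = Add(Rational(-3, 8), Mul(Rational(1, 2), Pow(D, 2))))
Function('U')(Z) = 4 (Function('U')(Z) = Add(-3, 7) = 4)
F = Rational(215, 4) (F = Add(2, Mul(207, Pow(4, -1))) = Add(2, Mul(207, Rational(1, 4))) = Add(2, Rational(207, 4)) = Rational(215, 4) ≈ 53.750)
Mul(Add(Function('a')(-13), F), -356) = Mul(Add(Add(Rational(-3, 8), Mul(Rational(1, 2), Pow(-13, 2))), Rational(215, 4)), -356) = Mul(Add(Add(Rational(-3, 8), Mul(Rational(1, 2), 169)), Rational(215, 4)), -356) = Mul(Add(Add(Rational(-3, 8), Rational(169, 2)), Rational(215, 4)), -356) = Mul(Add(Rational(673, 8), Rational(215, 4)), -356) = Mul(Rational(1103, 8), -356) = Rational(-98167, 2)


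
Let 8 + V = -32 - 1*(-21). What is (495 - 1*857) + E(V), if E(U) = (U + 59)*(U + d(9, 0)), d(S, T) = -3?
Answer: -1242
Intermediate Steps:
V = -19 (V = -8 + (-32 - 1*(-21)) = -8 + (-32 + 21) = -8 - 11 = -19)
E(U) = (-3 + U)*(59 + U) (E(U) = (U + 59)*(U - 3) = (59 + U)*(-3 + U) = (-3 + U)*(59 + U))
(495 - 1*857) + E(V) = (495 - 1*857) + (-177 + (-19)² + 56*(-19)) = (495 - 857) + (-177 + 361 - 1064) = -362 - 880 = -1242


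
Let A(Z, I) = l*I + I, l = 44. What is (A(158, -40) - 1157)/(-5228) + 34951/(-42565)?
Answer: -56859123/222529820 ≈ -0.25551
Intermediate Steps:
A(Z, I) = 45*I (A(Z, I) = 44*I + I = 45*I)
(A(158, -40) - 1157)/(-5228) + 34951/(-42565) = (45*(-40) - 1157)/(-5228) + 34951/(-42565) = (-1800 - 1157)*(-1/5228) + 34951*(-1/42565) = -2957*(-1/5228) - 34951/42565 = 2957/5228 - 34951/42565 = -56859123/222529820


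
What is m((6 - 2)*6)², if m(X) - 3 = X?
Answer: 729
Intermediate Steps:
m(X) = 3 + X
m((6 - 2)*6)² = (3 + (6 - 2)*6)² = (3 + 4*6)² = (3 + 24)² = 27² = 729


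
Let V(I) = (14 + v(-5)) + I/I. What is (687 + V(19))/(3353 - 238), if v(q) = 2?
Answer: 704/3115 ≈ 0.22600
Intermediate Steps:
V(I) = 17 (V(I) = (14 + 2) + I/I = 16 + 1 = 17)
(687 + V(19))/(3353 - 238) = (687 + 17)/(3353 - 238) = 704/3115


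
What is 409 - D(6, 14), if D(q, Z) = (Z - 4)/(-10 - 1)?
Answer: 4509/11 ≈ 409.91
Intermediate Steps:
D(q, Z) = 4/11 - Z/11 (D(q, Z) = (-4 + Z)/(-11) = (-4 + Z)*(-1/11) = 4/11 - Z/11)
409 - D(6, 14) = 409 - (4/11 - 1/11*14) = 409 - (4/11 - 14/11) = 409 - 1*(-10/11) = 409 + 10/11 = 4509/11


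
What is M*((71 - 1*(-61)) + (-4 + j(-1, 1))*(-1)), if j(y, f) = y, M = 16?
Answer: 2192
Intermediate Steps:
M*((71 - 1*(-61)) + (-4 + j(-1, 1))*(-1)) = 16*((71 - 1*(-61)) + (-4 - 1)*(-1)) = 16*((71 + 61) - 5*(-1)) = 16*(132 + 5) = 16*137 = 2192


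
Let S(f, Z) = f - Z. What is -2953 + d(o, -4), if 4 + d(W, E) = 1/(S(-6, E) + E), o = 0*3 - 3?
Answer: -17743/6 ≈ -2957.2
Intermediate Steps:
o = -3 (o = 0 - 3 = -3)
d(W, E) = -25/6 (d(W, E) = -4 + 1/((-6 - E) + E) = -4 + 1/(-6) = -4 - ⅙ = -25/6)
-2953 + d(o, -4) = -2953 - 25/6 = -17743/6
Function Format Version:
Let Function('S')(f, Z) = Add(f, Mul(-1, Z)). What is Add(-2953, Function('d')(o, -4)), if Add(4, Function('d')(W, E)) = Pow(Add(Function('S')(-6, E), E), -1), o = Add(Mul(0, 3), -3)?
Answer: Rational(-17743, 6) ≈ -2957.2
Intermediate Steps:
o = -3 (o = Add(0, -3) = -3)
Function('d')(W, E) = Rational(-25, 6) (Function('d')(W, E) = Add(-4, Pow(Add(Add(-6, Mul(-1, E)), E), -1)) = Add(-4, Pow(-6, -1)) = Add(-4, Rational(-1, 6)) = Rational(-25, 6))
Add(-2953, Function('d')(o, -4)) = Add(-2953, Rational(-25, 6)) = Rational(-17743, 6)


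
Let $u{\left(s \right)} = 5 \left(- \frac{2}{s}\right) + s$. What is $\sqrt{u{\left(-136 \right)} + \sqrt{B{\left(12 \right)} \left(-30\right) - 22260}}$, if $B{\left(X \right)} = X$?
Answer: $\frac{\sqrt{-157131 + 2312 i \sqrt{5655}}}{34} \approx 5.7791 + 13.012 i$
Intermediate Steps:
$u{\left(s \right)} = s - \frac{10}{s}$ ($u{\left(s \right)} = - \frac{10}{s} + s = s - \frac{10}{s}$)
$\sqrt{u{\left(-136 \right)} + \sqrt{B{\left(12 \right)} \left(-30\right) - 22260}} = \sqrt{\left(-136 - \frac{10}{-136}\right) + \sqrt{12 \left(-30\right) - 22260}} = \sqrt{\left(-136 - - \frac{5}{68}\right) + \sqrt{-360 - 22260}} = \sqrt{\left(-136 + \frac{5}{68}\right) + \sqrt{-22620}} = \sqrt{- \frac{9243}{68} + 2 i \sqrt{5655}}$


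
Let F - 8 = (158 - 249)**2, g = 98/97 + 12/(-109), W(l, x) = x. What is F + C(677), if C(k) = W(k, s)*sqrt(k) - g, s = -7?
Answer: 87630079/10573 - 7*sqrt(677) ≈ 8106.0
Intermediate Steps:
g = 9518/10573 (g = 98*(1/97) + 12*(-1/109) = 98/97 - 12/109 = 9518/10573 ≈ 0.90022)
C(k) = -9518/10573 - 7*sqrt(k) (C(k) = -7*sqrt(k) - 1*9518/10573 = -7*sqrt(k) - 9518/10573 = -9518/10573 - 7*sqrt(k))
F = 8289 (F = 8 + (158 - 249)**2 = 8 + (-91)**2 = 8 + 8281 = 8289)
F + C(677) = 8289 + (-9518/10573 - 7*sqrt(677)) = 87630079/10573 - 7*sqrt(677)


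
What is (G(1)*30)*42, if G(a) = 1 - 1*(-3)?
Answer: 5040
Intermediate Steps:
G(a) = 4 (G(a) = 1 + 3 = 4)
(G(1)*30)*42 = (4*30)*42 = 120*42 = 5040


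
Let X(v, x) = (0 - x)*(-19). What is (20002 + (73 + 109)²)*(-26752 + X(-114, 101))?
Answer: -1319277958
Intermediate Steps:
X(v, x) = 19*x (X(v, x) = -x*(-19) = 19*x)
(20002 + (73 + 109)²)*(-26752 + X(-114, 101)) = (20002 + (73 + 109)²)*(-26752 + 19*101) = (20002 + 182²)*(-26752 + 1919) = (20002 + 33124)*(-24833) = 53126*(-24833) = -1319277958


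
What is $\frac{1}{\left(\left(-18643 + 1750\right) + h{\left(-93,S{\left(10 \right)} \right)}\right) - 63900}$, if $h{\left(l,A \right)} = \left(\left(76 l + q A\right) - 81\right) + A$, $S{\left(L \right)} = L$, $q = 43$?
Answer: $- \frac{1}{87502} \approx -1.1428 \cdot 10^{-5}$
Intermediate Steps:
$h{\left(l,A \right)} = -81 + 44 A + 76 l$ ($h{\left(l,A \right)} = \left(\left(76 l + 43 A\right) - 81\right) + A = \left(\left(43 A + 76 l\right) - 81\right) + A = \left(-81 + 43 A + 76 l\right) + A = -81 + 44 A + 76 l$)
$\frac{1}{\left(\left(-18643 + 1750\right) + h{\left(-93,S{\left(10 \right)} \right)}\right) - 63900} = \frac{1}{\left(\left(-18643 + 1750\right) + \left(-81 + 44 \cdot 10 + 76 \left(-93\right)\right)\right) - 63900} = \frac{1}{\left(-16893 - 6709\right) - 63900} = \frac{1}{-23602 - 63900} = \frac{1}{-87502} = - \frac{1}{87502}$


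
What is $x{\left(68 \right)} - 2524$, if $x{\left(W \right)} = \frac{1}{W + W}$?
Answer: $- \frac{343263}{136} \approx -2524.0$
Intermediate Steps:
$x{\left(W \right)} = \frac{1}{2 W}$
$x{\left(68 \right)} - 2524 = \frac{1}{2 \cdot 68} - 2524 = \frac{1}{2} \cdot \frac{1}{68} - 2524 = \frac{1}{136} - 2524 = - \frac{343263}{136}$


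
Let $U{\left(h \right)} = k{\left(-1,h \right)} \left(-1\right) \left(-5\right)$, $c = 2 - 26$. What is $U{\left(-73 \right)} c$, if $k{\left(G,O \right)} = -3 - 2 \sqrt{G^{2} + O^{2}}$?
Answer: $360 + 240 \sqrt{5330} \approx 17882.0$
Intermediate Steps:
$c = -24$
$U{\left(h \right)} = -15 - 10 \sqrt{1 + h^{2}}$ ($U{\left(h \right)} = \left(-3 - 2 \sqrt{\left(-1\right)^{2} + h^{2}}\right) \left(-1\right) \left(-5\right) = \left(-3 - 2 \sqrt{1 + h^{2}}\right) \left(-1\right) \left(-5\right) = \left(3 + 2 \sqrt{1 + h^{2}}\right) \left(-5\right) = -15 - 10 \sqrt{1 + h^{2}}$)
$U{\left(-73 \right)} c = \left(-15 - 10 \sqrt{1 + \left(-73\right)^{2}}\right) \left(-24\right) = \left(-15 - 10 \sqrt{1 + 5329}\right) \left(-24\right) = \left(-15 - 10 \sqrt{5330}\right) \left(-24\right) = 360 + 240 \sqrt{5330}$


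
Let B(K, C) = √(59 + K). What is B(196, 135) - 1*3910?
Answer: -3910 + √255 ≈ -3894.0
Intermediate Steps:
B(196, 135) - 1*3910 = √(59 + 196) - 1*3910 = √255 - 3910 = -3910 + √255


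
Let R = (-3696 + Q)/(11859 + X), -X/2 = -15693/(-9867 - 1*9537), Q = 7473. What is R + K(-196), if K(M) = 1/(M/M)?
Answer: 50561593/38346775 ≈ 1.3185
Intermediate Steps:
K(M) = 1 (K(M) = 1/1 = 1)
X = -5231/3234 (X = -(-31386)/(-9867 - 1*9537) = -(-31386)/(-9867 - 9537) = -(-31386)/(-19404) = -(-31386)*(-1)/19404 = -2*5231/6468 = -5231/3234 ≈ -1.6175)
R = 12214818/38346775 (R = (-3696 + 7473)/(11859 - 5231/3234) = 3777/(38346775/3234) = 3777*(3234/38346775) = 12214818/38346775 ≈ 0.31854)
R + K(-196) = 12214818/38346775 + 1 = 50561593/38346775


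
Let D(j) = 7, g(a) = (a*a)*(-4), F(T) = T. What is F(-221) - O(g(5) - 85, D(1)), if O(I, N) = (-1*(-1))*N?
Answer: -228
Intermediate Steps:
g(a) = -4*a² (g(a) = a²*(-4) = -4*a²)
O(I, N) = N (O(I, N) = 1*N = N)
F(-221) - O(g(5) - 85, D(1)) = -221 - 1*7 = -221 - 7 = -228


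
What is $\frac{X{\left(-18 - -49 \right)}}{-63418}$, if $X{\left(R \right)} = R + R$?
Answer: $- \frac{31}{31709} \approx -0.00097764$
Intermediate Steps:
$X{\left(R \right)} = 2 R$
$\frac{X{\left(-18 - -49 \right)}}{-63418} = \frac{2 \left(-18 - -49\right)}{-63418} = 2 \left(-18 + 49\right) \left(- \frac{1}{63418}\right) = 2 \cdot 31 \left(- \frac{1}{63418}\right) = 62 \left(- \frac{1}{63418}\right) = - \frac{31}{31709}$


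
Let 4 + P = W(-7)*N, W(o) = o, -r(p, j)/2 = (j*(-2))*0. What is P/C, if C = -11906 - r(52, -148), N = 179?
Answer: 1257/11906 ≈ 0.10558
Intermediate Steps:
r(p, j) = 0 (r(p, j) = -2*j*(-2)*0 = -2*(-2*j)*0 = -2*0 = 0)
P = -1257 (P = -4 - 7*179 = -4 - 1253 = -1257)
C = -11906 (C = -11906 - 1*0 = -11906 + 0 = -11906)
P/C = -1257/(-11906) = -1257*(-1/11906) = 1257/11906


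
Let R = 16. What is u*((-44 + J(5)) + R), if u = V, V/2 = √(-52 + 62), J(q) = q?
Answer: -46*√10 ≈ -145.46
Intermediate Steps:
V = 2*√10 (V = 2*√(-52 + 62) = 2*√10 ≈ 6.3246)
u = 2*√10 ≈ 6.3246
u*((-44 + J(5)) + R) = (2*√10)*((-44 + 5) + 16) = (2*√10)*(-39 + 16) = (2*√10)*(-23) = -46*√10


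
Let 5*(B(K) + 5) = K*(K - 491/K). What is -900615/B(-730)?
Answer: -4503075/532384 ≈ -8.4583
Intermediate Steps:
B(K) = -5 + K*(K - 491/K)/5 (B(K) = -5 + (K*(K - 491/K))/5 = -5 + K*(K - 491/K)/5)
-900615/B(-730) = -900615/(-516/5 + (⅕)*(-730)²) = -900615/(-516/5 + (⅕)*532900) = -900615/(-516/5 + 106580) = -900615/532384/5 = -900615*5/532384 = -4503075/532384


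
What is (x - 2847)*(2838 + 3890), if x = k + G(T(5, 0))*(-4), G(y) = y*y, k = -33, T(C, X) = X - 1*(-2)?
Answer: -19484288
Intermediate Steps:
T(C, X) = 2 + X (T(C, X) = X + 2 = 2 + X)
G(y) = y²
x = -49 (x = -33 + (2 + 0)²*(-4) = -33 + 2²*(-4) = -33 + 4*(-4) = -33 - 16 = -49)
(x - 2847)*(2838 + 3890) = (-49 - 2847)*(2838 + 3890) = -2896*6728 = -19484288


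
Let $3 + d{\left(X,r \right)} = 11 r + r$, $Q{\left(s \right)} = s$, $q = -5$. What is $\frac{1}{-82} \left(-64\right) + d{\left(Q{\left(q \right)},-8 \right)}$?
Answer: $- \frac{4027}{41} \approx -98.219$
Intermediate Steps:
$d{\left(X,r \right)} = -3 + 12 r$ ($d{\left(X,r \right)} = -3 + \left(11 r + r\right) = -3 + 12 r$)
$\frac{1}{-82} \left(-64\right) + d{\left(Q{\left(q \right)},-8 \right)} = \frac{1}{-82} \left(-64\right) + \left(-3 + 12 \left(-8\right)\right) = \left(- \frac{1}{82}\right) \left(-64\right) - 99 = \frac{32}{41} - 99 = - \frac{4027}{41}$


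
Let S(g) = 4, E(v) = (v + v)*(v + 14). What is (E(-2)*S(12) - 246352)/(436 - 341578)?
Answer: 123272/170571 ≈ 0.72270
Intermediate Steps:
E(v) = 2*v*(14 + v) (E(v) = (2*v)*(14 + v) = 2*v*(14 + v))
(E(-2)*S(12) - 246352)/(436 - 341578) = ((2*(-2)*(14 - 2))*4 - 246352)/(436 - 341578) = ((2*(-2)*12)*4 - 246352)/(-341142) = (-48*4 - 246352)*(-1/341142) = (-192 - 246352)*(-1/341142) = -246544*(-1/341142) = 123272/170571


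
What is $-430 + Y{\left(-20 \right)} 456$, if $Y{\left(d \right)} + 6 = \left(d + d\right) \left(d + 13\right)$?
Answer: $124514$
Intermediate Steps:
$Y{\left(d \right)} = -6 + 2 d \left(13 + d\right)$ ($Y{\left(d \right)} = -6 + \left(d + d\right) \left(d + 13\right) = -6 + 2 d \left(13 + d\right)$)
$-430 + Y{\left(-20 \right)} 456 = -430 + \left(-6 + 2 \left(-20\right)^{2} + 26 \left(-20\right)\right) 456 = -430 + \left(-6 + 2 \cdot 400 - 520\right) 456 = -430 + \left(-6 + 800 - 520\right) 456 = -430 + 274 \cdot 456 = -430 + 124944 = 124514$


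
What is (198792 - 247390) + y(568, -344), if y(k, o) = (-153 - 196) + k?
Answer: -48379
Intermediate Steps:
y(k, o) = -349 + k
(198792 - 247390) + y(568, -344) = (198792 - 247390) + (-349 + 568) = -48598 + 219 = -48379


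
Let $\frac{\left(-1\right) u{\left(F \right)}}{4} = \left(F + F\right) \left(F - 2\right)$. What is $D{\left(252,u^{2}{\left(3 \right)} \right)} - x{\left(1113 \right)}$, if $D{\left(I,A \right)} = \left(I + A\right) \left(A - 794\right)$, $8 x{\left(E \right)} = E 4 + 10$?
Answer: $- \frac{724247}{4} \approx -1.8106 \cdot 10^{5}$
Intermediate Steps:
$x{\left(E \right)} = \frac{5}{4} + \frac{E}{2}$ ($x{\left(E \right)} = \frac{E 4 + 10}{8} = \frac{4 E + 10}{8} = \frac{10 + 4 E}{8} = \frac{5}{4} + \frac{E}{2}$)
$u{\left(F \right)} = - 8 F \left(-2 + F\right)$ ($u{\left(F \right)} = - 4 \left(F + F\right) \left(F - 2\right) = - 4 \cdot 2 F \left(-2 + F\right) = - 8 F \left(-2 + F\right)$)
$D{\left(I,A \right)} = \left(-794 + A\right) \left(A + I\right)$ ($D{\left(I,A \right)} = \left(A + I\right) \left(-794 + A\right) = \left(-794 + A\right) \left(A + I\right)$)
$D{\left(252,u^{2}{\left(3 \right)} \right)} - x{\left(1113 \right)} = \left(\left(\left(8 \cdot 3 \left(2 - 3\right)\right)^{2}\right)^{2} - 794 \left(8 \cdot 3 \left(2 - 3\right)\right)^{2} - 200088 + \left(8 \cdot 3 \left(2 - 3\right)\right)^{2} \cdot 252\right) - \left(\frac{5}{4} + \frac{1}{2} \cdot 1113\right) = \left(\left(\left(8 \cdot 3 \left(2 - 3\right)\right)^{2}\right)^{2} - 794 \left(8 \cdot 3 \left(2 - 3\right)\right)^{2} - 200088 + \left(8 \cdot 3 \left(2 - 3\right)\right)^{2} \cdot 252\right) - \left(\frac{5}{4} + \frac{1113}{2}\right) = \left(\left(\left(8 \cdot 3 \left(-1\right)\right)^{2}\right)^{2} - 794 \left(8 \cdot 3 \left(-1\right)\right)^{2} - 200088 + \left(8 \cdot 3 \left(-1\right)\right)^{2} \cdot 252\right) - \frac{2231}{4} = \left(\left(\left(-24\right)^{2}\right)^{2} - 794 \left(-24\right)^{2} - 200088 + \left(-24\right)^{2} \cdot 252\right) - \frac{2231}{4} = \left(576^{2} - 457344 - 200088 + 576 \cdot 252\right) - \frac{2231}{4} = \left(331776 - 457344 - 200088 + 145152\right) - \frac{2231}{4} = -180504 - \frac{2231}{4} = - \frac{724247}{4}$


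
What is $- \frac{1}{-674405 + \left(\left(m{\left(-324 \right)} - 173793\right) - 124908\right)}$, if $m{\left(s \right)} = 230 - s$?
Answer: $\frac{1}{972552} \approx 1.0282 \cdot 10^{-6}$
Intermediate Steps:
$- \frac{1}{-674405 + \left(\left(m{\left(-324 \right)} - 173793\right) - 124908\right)} = - \frac{1}{-674405 + \left(\left(\left(230 - -324\right) - 173793\right) - 124908\right)} = - \frac{1}{-674405 + \left(\left(\left(230 + 324\right) - 173793\right) - 124908\right)} = - \frac{1}{-674405 + \left(\left(554 - 173793\right) - 124908\right)} = - \frac{1}{-674405 - 298147} = - \frac{1}{-972552} = \left(-1\right) \left(- \frac{1}{972552}\right) = \frac{1}{972552}$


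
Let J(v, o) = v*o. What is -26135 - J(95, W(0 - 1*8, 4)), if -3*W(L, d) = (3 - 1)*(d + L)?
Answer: -79165/3 ≈ -26388.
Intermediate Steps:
W(L, d) = -2*L/3 - 2*d/3 (W(L, d) = -(3 - 1)*(d + L)/3 = -2*(L + d)/3 = -(2*L + 2*d)/3 = -2*L/3 - 2*d/3)
J(v, o) = o*v
-26135 - J(95, W(0 - 1*8, 4)) = -26135 - (-2*(0 - 1*8)/3 - 2/3*4)*95 = -26135 - (-2*(0 - 8)/3 - 8/3)*95 = -26135 - (-2/3*(-8) - 8/3)*95 = -26135 - (16/3 - 8/3)*95 = -26135 - 8*95/3 = -26135 - 1*760/3 = -26135 - 760/3 = -79165/3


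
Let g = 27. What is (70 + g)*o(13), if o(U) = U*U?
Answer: 16393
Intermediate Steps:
o(U) = U**2
(70 + g)*o(13) = (70 + 27)*13**2 = 97*169 = 16393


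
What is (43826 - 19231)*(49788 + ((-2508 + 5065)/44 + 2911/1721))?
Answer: 92838136371835/75724 ≈ 1.2260e+9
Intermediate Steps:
(43826 - 19231)*(49788 + ((-2508 + 5065)/44 + 2911/1721)) = 24595*(49788 + (2557*(1/44) + 2911*(1/1721))) = 24595*(49788 + (2557/44 + 2911/1721)) = 24595*(49788 + 4528681/75724) = 24595*(3774675193/75724) = 92838136371835/75724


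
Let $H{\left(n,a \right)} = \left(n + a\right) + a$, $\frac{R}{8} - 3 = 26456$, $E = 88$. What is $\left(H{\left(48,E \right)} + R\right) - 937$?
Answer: $210959$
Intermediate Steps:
$R = 211672$ ($R = 24 + 8 \cdot 26456 = 24 + 211648 = 211672$)
$H{\left(n,a \right)} = n + 2 a$ ($H{\left(n,a \right)} = \left(a + n\right) + a = n + 2 a$)
$\left(H{\left(48,E \right)} + R\right) - 937 = \left(\left(48 + 2 \cdot 88\right) + 211672\right) - 937 = \left(\left(48 + 176\right) + 211672\right) - 937 = \left(224 + 211672\right) - 937 = 211896 - 937 = 210959$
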